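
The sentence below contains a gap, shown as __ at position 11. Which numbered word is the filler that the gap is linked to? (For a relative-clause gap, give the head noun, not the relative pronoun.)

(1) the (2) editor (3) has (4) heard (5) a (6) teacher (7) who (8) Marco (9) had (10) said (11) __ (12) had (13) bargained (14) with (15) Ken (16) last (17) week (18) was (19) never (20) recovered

6

The gap at 11 is the subject of "bargained", inside a relative clause.
The relative pronoun is "who" (word 7); it is bound by the head noun immediately before it.
Its filler is the head noun "teacher", at word 6.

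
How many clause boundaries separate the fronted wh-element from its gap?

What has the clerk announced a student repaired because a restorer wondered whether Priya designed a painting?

1

"what" is extracted from the object of "repaired".
Boundaries crossed, outermost first: [Ø] — 1 in total.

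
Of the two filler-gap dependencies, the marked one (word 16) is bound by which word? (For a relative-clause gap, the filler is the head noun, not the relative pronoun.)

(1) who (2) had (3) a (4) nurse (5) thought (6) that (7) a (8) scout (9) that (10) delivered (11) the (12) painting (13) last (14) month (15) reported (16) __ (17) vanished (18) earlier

The marked gap is the subject of "vanished".
Its filler is the fronted wh-phrase "who", at word 1.
(The other dependency links word 8 to a gap after word 9.)

1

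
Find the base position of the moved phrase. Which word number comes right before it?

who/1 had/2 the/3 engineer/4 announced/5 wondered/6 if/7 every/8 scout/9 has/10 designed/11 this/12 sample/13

5

The displaced element is "who" (word 1).
It is linked across 1 clause boundary (Ø).
It functions as the subject of "wondered", so the gap sits immediately after word 5 ("announced").
Base order: The engineer had announced who wondered if every scout has designed this sample.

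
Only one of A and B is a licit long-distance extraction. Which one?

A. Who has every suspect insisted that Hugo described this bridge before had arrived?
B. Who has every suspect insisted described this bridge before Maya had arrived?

In A, the wh-phrase is extracted from inside an adjunct island (introduced by "before"), which blocks movement.
In B, the extraction path crosses only that-complement boundaries, which are transparent.
So B is grammatical.

B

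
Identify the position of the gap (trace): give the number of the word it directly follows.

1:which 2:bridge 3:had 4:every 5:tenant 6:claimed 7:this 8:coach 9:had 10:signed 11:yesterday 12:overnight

The displaced element is "which bridge" (word 2).
It is linked across 1 clause boundary (Ø).
It functions as the direct object of "signed", so the gap sits immediately after word 10 ("signed").
Base order: Every tenant had claimed this coach had signed which bridge yesterday overnight.

10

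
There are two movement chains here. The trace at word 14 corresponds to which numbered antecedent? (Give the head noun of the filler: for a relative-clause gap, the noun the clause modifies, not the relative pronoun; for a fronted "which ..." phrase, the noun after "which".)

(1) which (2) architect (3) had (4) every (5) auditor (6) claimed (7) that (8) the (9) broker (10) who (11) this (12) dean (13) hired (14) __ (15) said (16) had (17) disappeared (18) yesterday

9

The marked gap is inside the relative clause, the direct object of "hired".
Its filler is the head noun "broker" (via "who"), at word 9.
(The other dependency links word 2 to a gap after word 15.)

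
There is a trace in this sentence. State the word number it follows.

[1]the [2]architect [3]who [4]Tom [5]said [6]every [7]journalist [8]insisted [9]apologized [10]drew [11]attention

8

The displaced element is "the architect" (word 2).
It is linked across 2 clause boundaries (Ø → Ø).
It functions as the subject of "apologized", so the gap sits immediately after word 8 ("insisted").
Base order: Tom said every journalist insisted the architect apologized.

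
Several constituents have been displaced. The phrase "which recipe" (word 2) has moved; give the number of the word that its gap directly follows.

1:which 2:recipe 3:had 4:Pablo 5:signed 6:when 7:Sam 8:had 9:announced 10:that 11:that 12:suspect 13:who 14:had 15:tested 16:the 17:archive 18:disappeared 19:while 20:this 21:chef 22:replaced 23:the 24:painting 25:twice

5

The displaced element is "which recipe" (word 2).
It functions as the direct object of "signed", so the gap sits immediately after word 5 ("signed").
Base order: Pablo had signed which recipe when Sam had announced that that suspect who had tested the archive disappeared while this chef replaced the painting twice.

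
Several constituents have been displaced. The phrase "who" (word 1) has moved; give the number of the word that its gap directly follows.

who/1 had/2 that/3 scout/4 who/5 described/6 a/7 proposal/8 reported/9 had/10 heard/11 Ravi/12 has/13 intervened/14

The displaced element is "who" (word 1).
It is linked across 1 clause boundary (Ø).
It functions as the subject of "heard", so the gap sits immediately after word 9 ("reported").
Base order: That scout who described a proposal had reported who had heard Ravi has intervened.

9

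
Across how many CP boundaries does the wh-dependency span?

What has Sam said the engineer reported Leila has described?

2

"what" is extracted from the object of "described".
Boundaries crossed, outermost first: [Ø], [Ø] — 2 in total.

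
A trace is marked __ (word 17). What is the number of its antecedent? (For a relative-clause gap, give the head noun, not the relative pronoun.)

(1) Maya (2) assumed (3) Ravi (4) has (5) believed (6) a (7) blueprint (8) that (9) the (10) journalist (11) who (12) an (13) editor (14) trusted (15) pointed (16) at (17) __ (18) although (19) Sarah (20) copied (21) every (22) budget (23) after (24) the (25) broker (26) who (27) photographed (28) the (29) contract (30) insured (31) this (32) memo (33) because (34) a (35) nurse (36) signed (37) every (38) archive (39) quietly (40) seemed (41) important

The gap at 17 is the prepositional object of "pointed", inside a relative clause.
The relative pronoun is "that" (word 8); it is bound by the head noun immediately before it.
Its filler is the head noun "blueprint", at word 7.

7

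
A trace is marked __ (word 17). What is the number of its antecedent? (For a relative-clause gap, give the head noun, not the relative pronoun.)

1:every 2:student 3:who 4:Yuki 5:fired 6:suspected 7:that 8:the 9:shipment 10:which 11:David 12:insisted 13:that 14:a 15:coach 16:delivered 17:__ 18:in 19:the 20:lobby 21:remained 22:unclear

The gap at 17 is the object of "delivered", inside a relative clause.
The relative pronoun is "which" (word 10); it is bound by the head noun immediately before it.
Its filler is the head noun "shipment", at word 9.

9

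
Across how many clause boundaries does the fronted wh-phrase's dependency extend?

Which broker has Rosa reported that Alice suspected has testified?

2

"which broker" is extracted from the subject of "testified".
Boundaries crossed, outermost first: [that], [Ø] — 2 in total.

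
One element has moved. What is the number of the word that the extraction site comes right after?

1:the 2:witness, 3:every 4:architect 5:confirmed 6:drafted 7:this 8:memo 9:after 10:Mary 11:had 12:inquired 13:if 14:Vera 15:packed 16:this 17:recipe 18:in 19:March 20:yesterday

The displaced element is "the witness" (word 2).
It is linked across 1 clause boundary (Ø).
It functions as the subject of "drafted", so the gap sits immediately after word 5 ("confirmed").
Base order: Every architect confirmed that the witness drafted this memo after Mary had inquired if Vera packed this recipe in March yesterday.

5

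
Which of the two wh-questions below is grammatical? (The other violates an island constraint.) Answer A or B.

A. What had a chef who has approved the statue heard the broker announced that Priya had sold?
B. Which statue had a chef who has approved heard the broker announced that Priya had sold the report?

A

In B, the wh-phrase is extracted from inside a complex-NP island (relative clause) (introduced by "who"), which blocks movement.
In A, the extraction path crosses only that-complement boundaries, which are transparent.
So A is grammatical.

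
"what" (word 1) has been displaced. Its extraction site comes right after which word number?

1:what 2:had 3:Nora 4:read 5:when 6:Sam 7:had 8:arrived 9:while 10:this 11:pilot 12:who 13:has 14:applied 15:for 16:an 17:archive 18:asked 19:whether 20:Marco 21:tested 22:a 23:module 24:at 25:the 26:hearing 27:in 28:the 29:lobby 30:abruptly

4

The displaced element is "what" (word 1).
It functions as the direct object of "read", so the gap sits immediately after word 4 ("read").
Base order: Nora had read what when Sam had arrived while this pilot who has applied for an archive asked whether Marco tested a module at the hearing in the lobby abruptly.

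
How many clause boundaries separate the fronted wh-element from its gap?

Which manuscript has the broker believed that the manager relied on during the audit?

1

"which manuscript" is extracted from the PP object of "relied".
Boundaries crossed, outermost first: [that] — 1 in total.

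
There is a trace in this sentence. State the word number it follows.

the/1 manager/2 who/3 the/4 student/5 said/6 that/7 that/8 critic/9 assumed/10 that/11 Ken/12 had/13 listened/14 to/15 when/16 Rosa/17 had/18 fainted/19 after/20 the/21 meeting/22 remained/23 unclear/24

The displaced element is "the manager" (word 2).
It is linked across 2 clause boundaries (that → that).
It functions as the object of the preposition "to" of "listened", so the gap sits immediately after word 15 ("to").
Base order: The student said that that critic assumed that Ken had listened to the manager when Rosa had fainted after the meeting.

15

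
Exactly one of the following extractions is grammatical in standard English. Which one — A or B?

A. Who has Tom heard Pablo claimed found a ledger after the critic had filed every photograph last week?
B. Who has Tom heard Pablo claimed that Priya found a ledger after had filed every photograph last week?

A

In B, the wh-phrase is extracted from inside an adjunct island (introduced by "after"), which blocks movement.
In A, the extraction path crosses only that-complement boundaries, which are transparent.
So A is grammatical.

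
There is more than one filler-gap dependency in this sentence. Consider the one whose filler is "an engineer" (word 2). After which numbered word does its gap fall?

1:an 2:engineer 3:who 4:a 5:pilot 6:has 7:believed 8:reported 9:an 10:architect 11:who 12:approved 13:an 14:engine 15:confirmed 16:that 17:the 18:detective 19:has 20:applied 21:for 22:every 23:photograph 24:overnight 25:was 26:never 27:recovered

7

The displaced element is "an engineer" (word 2).
It is linked across 1 clause boundary (Ø).
It functions as the subject of "reported", so the gap sits immediately after word 7 ("believed").
Base order: A pilot has believed that an engineer reported an architect who approved an engine confirmed that the detective has applied for every photograph overnight.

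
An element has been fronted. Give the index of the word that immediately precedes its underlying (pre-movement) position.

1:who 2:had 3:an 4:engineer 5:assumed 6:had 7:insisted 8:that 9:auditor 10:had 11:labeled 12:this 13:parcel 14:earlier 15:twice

The displaced element is "who" (word 1).
It is linked across 1 clause boundary (Ø).
It functions as the subject of "insisted", so the gap sits immediately after word 5 ("assumed").
Base order: An engineer had assumed who had insisted that auditor had labeled this parcel earlier twice.

5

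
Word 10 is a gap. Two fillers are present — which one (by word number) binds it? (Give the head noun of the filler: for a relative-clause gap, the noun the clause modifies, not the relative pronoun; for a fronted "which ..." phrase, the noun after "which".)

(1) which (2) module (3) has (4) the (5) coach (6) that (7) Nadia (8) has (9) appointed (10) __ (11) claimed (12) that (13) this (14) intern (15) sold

5

The marked gap is inside the relative clause, the direct object of "appointed".
Its filler is the head noun "coach" (via "that"), at word 5.
(The other dependency links word 2 to a gap after word 15.)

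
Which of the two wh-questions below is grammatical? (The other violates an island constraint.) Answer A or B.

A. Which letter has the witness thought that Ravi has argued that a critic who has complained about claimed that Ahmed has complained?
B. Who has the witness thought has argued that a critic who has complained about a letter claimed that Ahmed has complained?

In A, the wh-phrase is extracted from inside a complex-NP island (relative clause) (introduced by "who"), which blocks movement.
In B, the extraction path crosses only that-complement boundaries, which are transparent.
So B is grammatical.

B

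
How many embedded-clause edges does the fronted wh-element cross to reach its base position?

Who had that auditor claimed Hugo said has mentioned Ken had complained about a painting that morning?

2

"who" is extracted from the subject of "mentioned".
Boundaries crossed, outermost first: [Ø], [Ø] — 2 in total.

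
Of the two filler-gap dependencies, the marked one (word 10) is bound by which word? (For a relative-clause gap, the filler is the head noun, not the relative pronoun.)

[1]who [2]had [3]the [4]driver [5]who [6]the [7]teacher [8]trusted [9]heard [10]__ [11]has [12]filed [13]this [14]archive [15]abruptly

The marked gap is the subject of "filed".
Its filler is the fronted wh-phrase "who", at word 1.
(The other dependency links word 4 to a gap after word 8.)

1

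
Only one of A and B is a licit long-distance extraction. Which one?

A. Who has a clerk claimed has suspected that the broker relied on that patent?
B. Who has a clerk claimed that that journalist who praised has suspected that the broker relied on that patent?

In B, the wh-phrase is extracted from inside a complex-NP island (relative clause) (introduced by "who"), which blocks movement.
In A, the extraction path crosses only that-complement boundaries, which are transparent.
So A is grammatical.

A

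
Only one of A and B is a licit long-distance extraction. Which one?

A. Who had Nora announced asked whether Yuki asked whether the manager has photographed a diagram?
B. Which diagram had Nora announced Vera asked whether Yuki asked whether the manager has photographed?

In B, the wh-phrase is extracted from inside a wh-island (introduced by "whether"), which blocks movement.
In A, the extraction path crosses only that-complement boundaries, which are transparent.
So A is grammatical.

A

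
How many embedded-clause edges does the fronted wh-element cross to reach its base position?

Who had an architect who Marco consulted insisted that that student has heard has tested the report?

"who" is extracted from the subject of "tested".
Boundaries crossed, outermost first: [that], [Ø] — 2 in total.

2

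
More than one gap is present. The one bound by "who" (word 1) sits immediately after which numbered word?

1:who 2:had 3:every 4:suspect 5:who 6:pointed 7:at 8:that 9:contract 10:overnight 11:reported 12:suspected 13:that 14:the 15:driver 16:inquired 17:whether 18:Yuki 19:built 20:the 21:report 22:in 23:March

11

The displaced element is "who" (word 1).
It is linked across 1 clause boundary (Ø).
It functions as the subject of "suspected", so the gap sits immediately after word 11 ("reported").
Base order: Every suspect who pointed at that contract overnight had reported that who suspected that the driver inquired whether Yuki built the report in March.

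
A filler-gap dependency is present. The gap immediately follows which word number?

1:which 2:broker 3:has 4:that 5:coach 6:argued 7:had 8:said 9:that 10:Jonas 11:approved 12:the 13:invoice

The displaced element is "which broker" (word 2).
It is linked across 1 clause boundary (Ø).
It functions as the subject of "said", so the gap sits immediately after word 6 ("argued").
Base order: That coach has argued that which broker had said that Jonas approved the invoice.

6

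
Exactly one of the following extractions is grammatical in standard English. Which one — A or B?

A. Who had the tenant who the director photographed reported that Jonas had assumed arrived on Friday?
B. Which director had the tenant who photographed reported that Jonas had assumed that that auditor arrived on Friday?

In B, the wh-phrase is extracted from inside a complex-NP island (relative clause) (introduced by "who"), which blocks movement.
In A, the extraction path crosses only that-complement boundaries, which are transparent.
So A is grammatical.

A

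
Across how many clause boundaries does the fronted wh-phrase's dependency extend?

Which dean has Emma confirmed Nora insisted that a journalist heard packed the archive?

"which dean" is extracted from the subject of "packed".
Boundaries crossed, outermost first: [Ø], [that], [Ø] — 3 in total.

3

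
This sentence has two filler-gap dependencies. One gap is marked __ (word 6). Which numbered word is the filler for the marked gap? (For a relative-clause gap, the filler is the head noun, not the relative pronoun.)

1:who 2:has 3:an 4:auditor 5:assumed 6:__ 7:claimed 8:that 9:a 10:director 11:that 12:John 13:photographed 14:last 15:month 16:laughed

The marked gap is the subject of "claimed".
Its filler is the fronted wh-phrase "who", at word 1.
(The other dependency links word 10 to a gap after word 13.)

1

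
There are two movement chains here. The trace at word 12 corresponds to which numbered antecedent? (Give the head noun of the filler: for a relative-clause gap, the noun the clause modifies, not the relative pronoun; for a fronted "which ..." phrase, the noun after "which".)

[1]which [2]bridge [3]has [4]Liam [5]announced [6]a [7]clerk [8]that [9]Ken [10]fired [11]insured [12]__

The marked gap is the direct object of "insured".
Its filler is the fronted wh-phrase "which bridge", at word 2.
(The other dependency links word 7 to a gap after word 10.)

2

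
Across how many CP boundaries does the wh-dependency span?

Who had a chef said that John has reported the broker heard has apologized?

"who" is extracted from the subject of "apologized".
Boundaries crossed, outermost first: [that], [Ø], [Ø] — 3 in total.

3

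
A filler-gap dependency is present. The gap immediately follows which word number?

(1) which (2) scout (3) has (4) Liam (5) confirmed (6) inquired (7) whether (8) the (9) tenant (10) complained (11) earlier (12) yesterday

The displaced element is "which scout" (word 2).
It is linked across 1 clause boundary (Ø).
It functions as the subject of "inquired", so the gap sits immediately after word 5 ("confirmed").
Base order: Liam has confirmed that which scout inquired whether the tenant complained earlier yesterday.

5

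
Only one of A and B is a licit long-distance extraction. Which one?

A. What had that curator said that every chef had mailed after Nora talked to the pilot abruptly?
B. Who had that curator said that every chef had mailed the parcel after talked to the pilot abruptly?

In B, the wh-phrase is extracted from inside an adjunct island (introduced by "after"), which blocks movement.
In A, the extraction path crosses only that-complement boundaries, which are transparent.
So A is grammatical.

A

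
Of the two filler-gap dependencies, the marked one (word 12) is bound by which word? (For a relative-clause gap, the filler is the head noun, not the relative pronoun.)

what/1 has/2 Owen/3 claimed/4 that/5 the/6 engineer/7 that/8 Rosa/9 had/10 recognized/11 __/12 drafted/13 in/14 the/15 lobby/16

7

The marked gap is inside the relative clause, the direct object of "recognized".
Its filler is the head noun "engineer" (via "that"), at word 7.
(The other dependency links word 1 to a gap after word 13.)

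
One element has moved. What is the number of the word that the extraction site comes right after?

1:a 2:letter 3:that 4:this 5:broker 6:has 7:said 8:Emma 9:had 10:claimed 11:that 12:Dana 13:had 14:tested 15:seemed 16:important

14

The displaced element is "a letter" (word 2).
It is linked across 2 clause boundaries (Ø → that).
It functions as the direct object of "tested", so the gap sits immediately after word 14 ("tested").
Base order: This broker has said Emma had claimed that Dana had tested a letter.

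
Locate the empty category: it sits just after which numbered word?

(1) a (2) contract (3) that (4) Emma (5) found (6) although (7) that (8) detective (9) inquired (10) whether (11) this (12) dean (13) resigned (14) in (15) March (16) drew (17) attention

The displaced element is "a contract" (word 2).
It functions as the direct object of "found", so the gap sits immediately after word 5 ("found").
Base order: Emma found a contract although that detective inquired whether this dean resigned in March.

5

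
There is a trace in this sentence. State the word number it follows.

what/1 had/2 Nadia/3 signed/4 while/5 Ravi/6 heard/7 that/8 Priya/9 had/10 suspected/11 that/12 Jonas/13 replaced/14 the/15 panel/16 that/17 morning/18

The displaced element is "what" (word 1).
It functions as the direct object of "signed", so the gap sits immediately after word 4 ("signed").
Base order: Nadia had signed what while Ravi heard that Priya had suspected that Jonas replaced the panel that morning.

4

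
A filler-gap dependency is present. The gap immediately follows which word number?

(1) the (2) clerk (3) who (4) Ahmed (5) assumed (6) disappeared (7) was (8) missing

5

The displaced element is "the clerk" (word 2).
It is linked across 1 clause boundary (Ø).
It functions as the subject of "disappeared", so the gap sits immediately after word 5 ("assumed").
Base order: Ahmed assumed that the clerk disappeared.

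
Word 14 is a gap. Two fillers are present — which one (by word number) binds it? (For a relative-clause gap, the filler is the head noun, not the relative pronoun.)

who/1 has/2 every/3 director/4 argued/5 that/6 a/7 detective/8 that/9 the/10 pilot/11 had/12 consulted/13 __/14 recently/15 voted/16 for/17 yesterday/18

The marked gap is inside the relative clause, the direct object of "consulted".
Its filler is the head noun "detective" (via "that"), at word 8.
(The other dependency links word 1 to a gap after word 17.)

8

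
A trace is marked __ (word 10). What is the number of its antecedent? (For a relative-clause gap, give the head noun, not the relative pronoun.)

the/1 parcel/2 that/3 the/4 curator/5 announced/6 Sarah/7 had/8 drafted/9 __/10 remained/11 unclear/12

The gap at 10 is the object of "drafted", inside a relative clause.
The relative pronoun is "that" (word 3); it is bound by the head noun immediately before it.
Its filler is the head noun "parcel", at word 2.

2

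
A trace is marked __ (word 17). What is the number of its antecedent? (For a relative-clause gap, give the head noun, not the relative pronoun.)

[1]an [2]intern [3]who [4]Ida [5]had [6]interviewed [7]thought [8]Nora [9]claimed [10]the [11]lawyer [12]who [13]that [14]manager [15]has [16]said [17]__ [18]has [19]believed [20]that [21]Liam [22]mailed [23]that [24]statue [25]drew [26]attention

The gap at 17 is the subject of "believed", inside a relative clause.
The relative pronoun is "who" (word 12); it is bound by the head noun immediately before it.
Its filler is the head noun "lawyer", at word 11.

11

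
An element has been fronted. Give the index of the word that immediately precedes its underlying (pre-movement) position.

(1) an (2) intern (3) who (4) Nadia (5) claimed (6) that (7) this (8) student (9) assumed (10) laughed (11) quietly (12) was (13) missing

The displaced element is "an intern" (word 2).
It is linked across 2 clause boundaries (that → Ø).
It functions as the subject of "laughed", so the gap sits immediately after word 9 ("assumed").
Base order: Nadia claimed that this student assumed that an intern laughed quietly.

9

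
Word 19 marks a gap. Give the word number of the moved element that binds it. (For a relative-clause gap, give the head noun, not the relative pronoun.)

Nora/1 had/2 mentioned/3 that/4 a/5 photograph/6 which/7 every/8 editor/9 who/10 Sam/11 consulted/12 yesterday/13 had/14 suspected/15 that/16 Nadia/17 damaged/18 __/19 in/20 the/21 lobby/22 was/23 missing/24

6

The gap at 19 is the object of "damaged", inside a relative clause.
The relative pronoun is "which" (word 7); it is bound by the head noun immediately before it.
Its filler is the head noun "photograph", at word 6.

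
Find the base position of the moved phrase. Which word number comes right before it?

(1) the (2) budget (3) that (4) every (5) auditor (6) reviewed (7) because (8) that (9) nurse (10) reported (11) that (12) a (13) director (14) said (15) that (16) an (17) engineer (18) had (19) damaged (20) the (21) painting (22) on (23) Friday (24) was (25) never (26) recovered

6

The displaced element is "the budget" (word 2).
It functions as the direct object of "reviewed", so the gap sits immediately after word 6 ("reviewed").
Base order: Every auditor reviewed the budget because that nurse reported that a director said that an engineer had damaged the painting on Friday.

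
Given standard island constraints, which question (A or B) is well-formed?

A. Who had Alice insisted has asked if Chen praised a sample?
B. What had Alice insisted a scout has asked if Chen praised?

A

In B, the wh-phrase is extracted from inside a wh-island (introduced by "if"), which blocks movement.
In A, the extraction path crosses only that-complement boundaries, which are transparent.
So A is grammatical.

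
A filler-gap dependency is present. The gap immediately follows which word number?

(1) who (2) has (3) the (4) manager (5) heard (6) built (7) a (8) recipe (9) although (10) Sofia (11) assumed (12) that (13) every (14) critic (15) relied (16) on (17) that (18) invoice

The displaced element is "who" (word 1).
It is linked across 1 clause boundary (Ø).
It functions as the subject of "built", so the gap sits immediately after word 5 ("heard").
Base order: The manager has heard that who built a recipe although Sofia assumed that every critic relied on that invoice.

5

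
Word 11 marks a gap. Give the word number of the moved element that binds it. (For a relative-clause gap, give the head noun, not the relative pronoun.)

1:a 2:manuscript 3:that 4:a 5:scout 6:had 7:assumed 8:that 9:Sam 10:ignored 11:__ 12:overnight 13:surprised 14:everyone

The gap at 11 is the object of "ignored", inside a relative clause.
The relative pronoun is "that" (word 3); it is bound by the head noun immediately before it.
Its filler is the head noun "manuscript", at word 2.

2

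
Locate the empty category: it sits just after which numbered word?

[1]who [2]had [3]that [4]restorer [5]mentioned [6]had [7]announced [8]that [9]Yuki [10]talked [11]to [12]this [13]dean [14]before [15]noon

5

The displaced element is "who" (word 1).
It is linked across 1 clause boundary (Ø).
It functions as the subject of "announced", so the gap sits immediately after word 5 ("mentioned").
Base order: That restorer had mentioned that who had announced that Yuki talked to this dean before noon.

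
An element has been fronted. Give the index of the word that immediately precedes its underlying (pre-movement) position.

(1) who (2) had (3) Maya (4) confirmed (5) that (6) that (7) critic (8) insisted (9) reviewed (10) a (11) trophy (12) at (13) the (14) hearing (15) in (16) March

8

The displaced element is "who" (word 1).
It is linked across 2 clause boundaries (that → Ø).
It functions as the subject of "reviewed", so the gap sits immediately after word 8 ("insisted").
Base order: Maya had confirmed that that critic insisted that who reviewed a trophy at the hearing in March.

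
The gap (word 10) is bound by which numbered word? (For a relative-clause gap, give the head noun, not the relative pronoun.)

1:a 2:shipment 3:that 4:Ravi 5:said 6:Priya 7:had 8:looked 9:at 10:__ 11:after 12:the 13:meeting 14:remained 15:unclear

2

The gap at 10 is the prepositional object of "looked", inside a relative clause.
The relative pronoun is "that" (word 3); it is bound by the head noun immediately before it.
Its filler is the head noun "shipment", at word 2.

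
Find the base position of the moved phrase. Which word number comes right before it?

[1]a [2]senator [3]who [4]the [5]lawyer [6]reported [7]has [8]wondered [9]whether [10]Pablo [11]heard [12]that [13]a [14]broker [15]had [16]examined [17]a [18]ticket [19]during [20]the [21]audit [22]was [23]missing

The displaced element is "a senator" (word 2).
It is linked across 1 clause boundary (Ø).
It functions as the subject of "wondered", so the gap sits immediately after word 6 ("reported").
Base order: The lawyer reported that a senator has wondered whether Pablo heard that a broker had examined a ticket during the audit.

6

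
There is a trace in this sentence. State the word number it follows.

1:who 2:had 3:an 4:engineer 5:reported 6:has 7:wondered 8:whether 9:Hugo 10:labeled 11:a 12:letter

The displaced element is "who" (word 1).
It is linked across 1 clause boundary (Ø).
It functions as the subject of "wondered", so the gap sits immediately after word 5 ("reported").
Base order: An engineer had reported who has wondered whether Hugo labeled a letter.

5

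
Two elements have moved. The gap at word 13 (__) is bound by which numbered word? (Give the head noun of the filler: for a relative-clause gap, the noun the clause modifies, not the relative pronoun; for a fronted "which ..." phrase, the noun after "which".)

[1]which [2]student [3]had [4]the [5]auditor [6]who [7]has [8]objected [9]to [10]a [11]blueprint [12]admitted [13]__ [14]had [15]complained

2

The marked gap is the subject of "complained".
Its filler is the fronted wh-phrase "which student", at word 2.
(The other dependency links word 5 to a gap after word 6.)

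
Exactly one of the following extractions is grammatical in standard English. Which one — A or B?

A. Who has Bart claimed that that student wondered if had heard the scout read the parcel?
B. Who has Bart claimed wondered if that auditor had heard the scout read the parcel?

B

In A, the wh-phrase is extracted from inside a wh-island (introduced by "if"), which blocks movement.
In B, the extraction path crosses only that-complement boundaries, which are transparent.
So B is grammatical.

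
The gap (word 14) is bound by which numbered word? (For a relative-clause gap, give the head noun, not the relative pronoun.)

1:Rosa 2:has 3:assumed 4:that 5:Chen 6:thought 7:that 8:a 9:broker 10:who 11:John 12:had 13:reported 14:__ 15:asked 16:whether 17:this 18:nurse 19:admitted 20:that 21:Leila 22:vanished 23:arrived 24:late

The gap at 14 is the subject of "asked", inside a relative clause.
The relative pronoun is "who" (word 10); it is bound by the head noun immediately before it.
Its filler is the head noun "broker", at word 9.

9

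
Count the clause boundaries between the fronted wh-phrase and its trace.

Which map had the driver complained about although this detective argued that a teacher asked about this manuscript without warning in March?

"which map" originates inside the matrix clause — no clause boundary is crossed.

0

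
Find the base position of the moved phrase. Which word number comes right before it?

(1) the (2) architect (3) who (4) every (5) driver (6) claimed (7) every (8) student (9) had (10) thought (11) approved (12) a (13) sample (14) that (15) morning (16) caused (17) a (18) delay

The displaced element is "the architect" (word 2).
It is linked across 2 clause boundaries (Ø → Ø).
It functions as the subject of "approved", so the gap sits immediately after word 10 ("thought").
Base order: Every driver claimed every student had thought the architect approved a sample that morning.

10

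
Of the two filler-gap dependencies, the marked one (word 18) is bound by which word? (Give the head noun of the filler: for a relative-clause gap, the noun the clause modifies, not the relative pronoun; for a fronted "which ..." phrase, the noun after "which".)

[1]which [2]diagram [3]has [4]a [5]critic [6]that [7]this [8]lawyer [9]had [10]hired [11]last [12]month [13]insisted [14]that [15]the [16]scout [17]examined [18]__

The marked gap is the direct object of "examined".
Its filler is the fronted wh-phrase "which diagram", at word 2.
(The other dependency links word 5 to a gap after word 10.)

2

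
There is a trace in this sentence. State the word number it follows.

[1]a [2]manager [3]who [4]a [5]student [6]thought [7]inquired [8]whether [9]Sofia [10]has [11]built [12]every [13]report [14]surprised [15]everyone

The displaced element is "a manager" (word 2).
It is linked across 1 clause boundary (Ø).
It functions as the subject of "inquired", so the gap sits immediately after word 6 ("thought").
Base order: A student thought that a manager inquired whether Sofia has built every report.

6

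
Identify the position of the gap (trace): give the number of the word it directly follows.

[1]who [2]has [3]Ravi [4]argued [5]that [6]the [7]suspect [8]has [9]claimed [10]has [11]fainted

9

The displaced element is "who" (word 1).
It is linked across 2 clause boundaries (that → Ø).
It functions as the subject of "fainted", so the gap sits immediately after word 9 ("claimed").
Base order: Ravi has argued that the suspect has claimed that who has fainted.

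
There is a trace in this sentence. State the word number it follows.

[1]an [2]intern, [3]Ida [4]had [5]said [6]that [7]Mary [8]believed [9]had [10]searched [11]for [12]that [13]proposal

8

The displaced element is "an intern" (word 2).
It is linked across 2 clause boundaries (that → Ø).
It functions as the subject of "searched", so the gap sits immediately after word 8 ("believed").
Base order: Ida had said that Mary believed that an intern had searched for that proposal.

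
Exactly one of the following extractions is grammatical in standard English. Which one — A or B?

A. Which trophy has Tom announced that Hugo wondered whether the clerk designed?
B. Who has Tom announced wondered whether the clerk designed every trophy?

In A, the wh-phrase is extracted from inside a wh-island (introduced by "whether"), which blocks movement.
In B, the extraction path crosses only that-complement boundaries, which are transparent.
So B is grammatical.

B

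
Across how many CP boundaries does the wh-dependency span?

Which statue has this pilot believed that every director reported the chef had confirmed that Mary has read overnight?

3

"which statue" is extracted from the object of "read".
Boundaries crossed, outermost first: [that], [Ø], [that] — 3 in total.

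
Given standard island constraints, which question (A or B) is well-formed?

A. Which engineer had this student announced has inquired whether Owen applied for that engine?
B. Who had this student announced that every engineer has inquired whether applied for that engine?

In B, the wh-phrase is extracted from inside a wh-island (introduced by "whether"), which blocks movement.
In A, the extraction path crosses only that-complement boundaries, which are transparent.
So A is grammatical.

A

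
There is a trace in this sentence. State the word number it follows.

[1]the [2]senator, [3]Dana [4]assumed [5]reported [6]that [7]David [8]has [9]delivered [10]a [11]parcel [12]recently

4

The displaced element is "the senator" (word 2).
It is linked across 1 clause boundary (Ø).
It functions as the subject of "reported", so the gap sits immediately after word 4 ("assumed").
Base order: Dana assumed that the senator reported that David has delivered a parcel recently.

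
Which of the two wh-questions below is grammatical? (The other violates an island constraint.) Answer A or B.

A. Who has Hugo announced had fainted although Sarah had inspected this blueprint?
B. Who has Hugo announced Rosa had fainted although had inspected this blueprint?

In B, the wh-phrase is extracted from inside an adjunct island (introduced by "although"), which blocks movement.
In A, the extraction path crosses only that-complement boundaries, which are transparent.
So A is grammatical.

A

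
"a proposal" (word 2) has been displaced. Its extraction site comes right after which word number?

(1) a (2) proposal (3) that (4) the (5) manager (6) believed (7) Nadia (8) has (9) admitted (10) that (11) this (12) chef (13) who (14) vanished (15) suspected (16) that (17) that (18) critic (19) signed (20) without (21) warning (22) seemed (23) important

19

The displaced element is "a proposal" (word 2).
It is linked across 3 clause boundaries (Ø → that → that).
It functions as the direct object of "signed", so the gap sits immediately after word 19 ("signed").
Base order: The manager believed Nadia has admitted that this chef who vanished suspected that that critic signed a proposal without warning.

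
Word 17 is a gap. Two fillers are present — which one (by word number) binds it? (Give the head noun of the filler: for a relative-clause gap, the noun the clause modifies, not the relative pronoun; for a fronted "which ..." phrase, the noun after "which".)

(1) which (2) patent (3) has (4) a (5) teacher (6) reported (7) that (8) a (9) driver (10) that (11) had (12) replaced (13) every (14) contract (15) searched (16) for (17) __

The marked gap is the object of the preposition "for" of "searched".
Its filler is the fronted wh-phrase "which patent", at word 2.
(The other dependency links word 9 to a gap after word 10.)

2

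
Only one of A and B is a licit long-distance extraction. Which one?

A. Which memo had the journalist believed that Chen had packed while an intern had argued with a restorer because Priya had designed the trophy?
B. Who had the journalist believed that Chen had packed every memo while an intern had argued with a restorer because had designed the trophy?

In B, the wh-phrase is extracted from inside an adjunct island (introduced by "while"), which blocks movement.
In A, the extraction path crosses only that-complement boundaries, which are transparent.
So A is grammatical.

A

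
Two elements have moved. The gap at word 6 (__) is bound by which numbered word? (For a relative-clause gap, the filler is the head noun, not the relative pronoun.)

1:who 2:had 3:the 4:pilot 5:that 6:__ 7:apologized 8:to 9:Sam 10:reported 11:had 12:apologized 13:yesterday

4

The marked gap is inside the relative clause, the subject of "apologized".
Its filler is the head noun "pilot" (via "that"), at word 4.
(The other dependency links word 1 to a gap after word 10.)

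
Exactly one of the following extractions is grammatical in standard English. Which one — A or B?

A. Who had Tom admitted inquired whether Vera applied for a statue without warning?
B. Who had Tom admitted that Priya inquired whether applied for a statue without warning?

In B, the wh-phrase is extracted from inside a wh-island (introduced by "whether"), which blocks movement.
In A, the extraction path crosses only that-complement boundaries, which are transparent.
So A is grammatical.

A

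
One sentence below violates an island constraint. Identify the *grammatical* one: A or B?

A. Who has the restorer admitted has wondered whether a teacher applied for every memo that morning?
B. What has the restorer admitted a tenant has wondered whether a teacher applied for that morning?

A

In B, the wh-phrase is extracted from inside a wh-island (introduced by "whether"), which blocks movement.
In A, the extraction path crosses only that-complement boundaries, which are transparent.
So A is grammatical.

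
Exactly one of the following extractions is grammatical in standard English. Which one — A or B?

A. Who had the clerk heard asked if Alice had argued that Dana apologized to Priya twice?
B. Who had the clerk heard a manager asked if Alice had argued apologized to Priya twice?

A

In B, the wh-phrase is extracted from inside a wh-island (introduced by "if"), which blocks movement.
In A, the extraction path crosses only that-complement boundaries, which are transparent.
So A is grammatical.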